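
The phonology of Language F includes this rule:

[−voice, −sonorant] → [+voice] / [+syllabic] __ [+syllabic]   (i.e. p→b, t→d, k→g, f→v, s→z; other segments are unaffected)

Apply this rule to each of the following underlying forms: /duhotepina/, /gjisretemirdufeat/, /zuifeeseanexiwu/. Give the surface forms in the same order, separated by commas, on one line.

/duhotepina/: /t/ is a voiceless obstruent between vowels /o/ and /e/, so it voices to [d]. /p/ is a voiceless obstruent between vowels /e/ and /i/, so it voices to [b]. → [duhodebina].
/gjisretemirdufeat/: /t/ is a voiceless obstruent between vowels /e/ and /e/, so it voices to [d]. /f/ is a voiceless obstruent between vowels /u/ and /e/, so it voices to [v]. → [gjisredemirduveat].
/zuifeeseanexiwu/: /f/ is a voiceless obstruent between vowels /i/ and /e/, so it voices to [v]. /s/ is a voiceless obstruent between vowels /e/ and /e/, so it voices to [z]. → [zuiveezeanexiwu].

duhodebina, gjisredemirduveat, zuiveezeanexiwu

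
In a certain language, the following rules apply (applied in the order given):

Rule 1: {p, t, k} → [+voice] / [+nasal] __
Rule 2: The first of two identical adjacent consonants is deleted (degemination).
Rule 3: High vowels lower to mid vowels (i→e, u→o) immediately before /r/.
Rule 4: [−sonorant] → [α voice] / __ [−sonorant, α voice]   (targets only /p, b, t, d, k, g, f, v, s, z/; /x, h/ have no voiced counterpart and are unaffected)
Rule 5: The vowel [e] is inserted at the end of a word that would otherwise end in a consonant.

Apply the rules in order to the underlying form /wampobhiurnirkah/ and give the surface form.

wambophiornerkahe

Rule 1 (post-nasal voicing): /p/ is a voiceless stop immediately after the nasal /m/, so it voices to [b]. /wampobhiurnirkah/ → wambobhiurnirkah.
Rule 2 (degemination): no segment meets the environment; /wambobhiurnirkah/ is unchanged.
Rule 3 (pre-rhotic lowering): /u/ is a high vowel immediately before /r/, so it lowers to [o]. /i/ is a high vowel immediately before /r/, so it lowers to [e]. /wambobhiurnirkah/ → wambobhiornerkah.
Rule 4 (regressive voicing assimilation): /b/ precedes the voiceless obstruent /h/, so it devoices to [p] by assimilation. /wambobhiornerkah/ → wambophiornerkah.
Rule 5 (final e-epenthesis): the form ends in the consonant /h/, so [e] is inserted word-finally. /wambophiornerkah/ → wambophiornerkahe.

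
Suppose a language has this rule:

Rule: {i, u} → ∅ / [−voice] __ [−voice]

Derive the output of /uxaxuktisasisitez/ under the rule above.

/u/ is a high vowel flanked by voiceless consonants /x/ and /k/, so it deletes.
/i/ is a high vowel flanked by voiceless consonants /t/ and /s/, so it deletes.
/i/ is a high vowel flanked by voiceless consonants /s/ and /s/, so it deletes.
/i/ is a high vowel flanked by voiceless consonants /s/ and /t/, so it deletes.
The other instance of /u/ does not occur in the required environment and remains unchanged.
Surface form: [uxaxktsasstez].

uxaxktsasstez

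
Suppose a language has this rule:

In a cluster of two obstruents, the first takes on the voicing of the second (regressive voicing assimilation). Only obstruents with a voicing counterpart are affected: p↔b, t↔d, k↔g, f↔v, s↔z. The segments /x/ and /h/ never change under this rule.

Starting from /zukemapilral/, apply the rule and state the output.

zukemapilral

No segment of /zukemapilral/ meets the structural description of the rule, so the form surfaces unchanged.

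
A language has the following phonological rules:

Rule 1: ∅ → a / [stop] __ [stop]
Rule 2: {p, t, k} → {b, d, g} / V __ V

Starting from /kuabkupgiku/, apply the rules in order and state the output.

Rule 1 (stop-cluster a-epenthesis): /b/ and /k/ form a stop–stop cluster, so [a] is inserted between them. /p/ and /g/ form a stop–stop cluster, so [a] is inserted between them. /kuabkupgiku/ → kuabakupagiku.
Rule 2 (intervocalic voicing): /k/ is a voiceless stop between vowels /a/ and /u/, so it voices to [g]. /p/ is a voiceless stop between vowels /u/ and /a/, so it voices to [b]. /k/ is a voiceless stop between vowels /i/ and /u/, so it voices to [g]. /kuabakupagiku/ → kuabagubagigu.

kuabagubagigu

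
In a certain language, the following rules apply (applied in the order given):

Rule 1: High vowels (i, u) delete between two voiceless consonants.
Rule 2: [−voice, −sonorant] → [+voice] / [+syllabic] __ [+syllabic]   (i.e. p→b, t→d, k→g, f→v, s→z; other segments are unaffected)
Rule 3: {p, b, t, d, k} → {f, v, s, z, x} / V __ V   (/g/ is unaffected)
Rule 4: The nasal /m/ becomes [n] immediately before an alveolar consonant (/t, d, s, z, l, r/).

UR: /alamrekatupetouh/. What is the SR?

Rule 1 (high vowel syncope): /u/ is a high vowel flanked by voiceless consonants /t/ and /p/, so it deletes. /alamrekatupetouh/ → alamrekatpetouh.
Rule 2 (intervocalic voicing): /k/ is a voiceless obstruent between vowels /e/ and /a/, so it voices to [g]. /t/ is a voiceless obstruent between vowels /e/ and /o/, so it voices to [d]. /alamrekatpetouh/ → alamregatpedouh.
Rule 3 (intervocalic spirantization): /d/ is a stop between vowels /e/ and /o/, so it spirantizes to the fricative [z]. /alamregatpedouh/ → alamregatpezouh.
Rule 4 (nasal place assimilation): /m/ precedes the alveolar consonant /r/, so it assimilates in place to [n]. /alamregatpezouh/ → alanregatpezouh.

alanregatpezouh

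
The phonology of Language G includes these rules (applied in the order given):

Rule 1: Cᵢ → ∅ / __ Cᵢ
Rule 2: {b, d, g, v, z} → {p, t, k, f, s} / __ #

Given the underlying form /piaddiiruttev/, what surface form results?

piadiirutef

Rule 1 (degemination): /dd/ is a geminate; the first /d/ deletes. /tt/ is a geminate; the first /t/ deletes. /piaddiiruttev/ → piadiirutev.
Rule 2 (final devoicing): /v/ is a voiced obstruent in word-final position, so it devoices to [f]. /piadiirutev/ → piadiirutef.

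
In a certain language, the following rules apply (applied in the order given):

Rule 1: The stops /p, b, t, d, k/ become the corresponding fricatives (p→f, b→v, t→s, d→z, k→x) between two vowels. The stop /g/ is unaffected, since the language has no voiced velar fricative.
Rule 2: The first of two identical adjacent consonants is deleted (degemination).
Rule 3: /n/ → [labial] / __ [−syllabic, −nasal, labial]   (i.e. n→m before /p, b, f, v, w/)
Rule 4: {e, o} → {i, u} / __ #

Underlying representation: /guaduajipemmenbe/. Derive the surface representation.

Rule 1 (intervocalic spirantization): /d/ is a stop between vowels /a/ and /u/, so it spirantizes to the fricative [z]. /p/ is a stop between vowels /i/ and /e/, so it spirantizes to the fricative [f]. /guaduajipemmenbe/ → guazuajifemmenbe.
Rule 2 (degemination): /mm/ is a geminate; the first /m/ deletes. /guazuajifemmenbe/ → guazuajifemenbe.
Rule 3 (nasal place assimilation): /n/ precedes the labial consonant /b/, so it assimilates in place to [m]. /guazuajifemenbe/ → guazuajifemembe.
Rule 4 (final vowel raising): /e/ is a mid vowel in word-final position, so it raises to [i]. /guazuajifemembe/ → guazuajifemembi.

guazuajifemembi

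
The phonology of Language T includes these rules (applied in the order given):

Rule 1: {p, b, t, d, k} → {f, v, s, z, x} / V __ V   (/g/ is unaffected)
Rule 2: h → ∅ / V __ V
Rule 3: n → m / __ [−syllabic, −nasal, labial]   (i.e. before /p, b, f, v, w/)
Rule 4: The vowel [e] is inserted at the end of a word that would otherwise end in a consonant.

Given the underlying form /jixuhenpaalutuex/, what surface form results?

Rule 1 (intervocalic spirantization): /t/ is a stop between vowels /u/ and /u/, so it spirantizes to the fricative [s]. /jixuhenpaalutuex/ → jixuhenpaalusuex.
Rule 2 (intervocalic h-deletion): /h/ occurs between vowels /u/ and /e/, so it deletes. /jixuhenpaalusuex/ → jixuenpaalusuex.
Rule 3 (nasal place assimilation): /n/ precedes the labial consonant /p/, so it assimilates in place to [m]. /jixuenpaalusuex/ → jixuempaalusuex.
Rule 4 (final e-epenthesis): the form ends in the consonant /x/, so [e] is inserted word-finally. /jixuempaalusuex/ → jixuempaalusuexe.

jixuempaalusuexe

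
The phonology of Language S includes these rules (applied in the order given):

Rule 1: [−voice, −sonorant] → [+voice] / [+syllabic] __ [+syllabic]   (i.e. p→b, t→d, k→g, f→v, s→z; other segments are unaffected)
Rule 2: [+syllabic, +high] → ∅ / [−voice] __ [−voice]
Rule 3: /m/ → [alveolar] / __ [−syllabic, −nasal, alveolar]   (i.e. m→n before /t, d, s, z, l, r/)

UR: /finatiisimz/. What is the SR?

Rule 1 (intervocalic voicing): /t/ is a voiceless obstruent between vowels /a/ and /i/, so it voices to [d]. /s/ is a voiceless obstruent between vowels /i/ and /i/, so it voices to [z]. /finatiisimz/ → finadiizimz.
Rule 2 (high vowel syncope): no segment meets the environment; /finadiizimz/ is unchanged.
Rule 3 (nasal place assimilation): /m/ precedes the alveolar consonant /z/, so it assimilates in place to [n]. /finadiizimz/ → finadiizinz.

finadiizinz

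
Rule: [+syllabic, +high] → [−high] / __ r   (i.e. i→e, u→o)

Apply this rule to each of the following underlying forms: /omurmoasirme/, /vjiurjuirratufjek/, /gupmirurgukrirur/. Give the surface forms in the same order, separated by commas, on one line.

omormoaserme, vjiorjuerratufjek, gupmerorgukreror

/omurmoasirme/: /u/ is a high vowel immediately before /r/, so it lowers to [o]. /i/ is a high vowel immediately before /r/, so it lowers to [e]. → [omormoaserme].
/vjiurjuirratufjek/: /u/ is a high vowel immediately before /r/, so it lowers to [o]. /i/ is a high vowel immediately before /r/, so it lowers to [e]. → [vjiorjuerratufjek].
/gupmirurgukrirur/: /i/ is a high vowel immediately before /r/, so it lowers to [e]. /u/ is a high vowel immediately before /r/, so it lowers to [o]. /i/ is a high vowel immediately before /r/, so it lowers to [e]. /u/ is a high vowel immediately before /r/, so it lowers to [o]. → [gupmerorgukreror].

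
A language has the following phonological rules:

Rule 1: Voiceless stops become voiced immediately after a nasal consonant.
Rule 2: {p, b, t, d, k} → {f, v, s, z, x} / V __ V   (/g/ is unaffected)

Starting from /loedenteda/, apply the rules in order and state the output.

Rule 1 (post-nasal voicing): /t/ is a voiceless stop immediately after the nasal /n/, so it voices to [d]. /loedenteda/ → loedendeda.
Rule 2 (intervocalic spirantization): /d/ is a stop between vowels /e/ and /e/, so it spirantizes to the fricative [z]. /d/ is a stop between vowels /e/ and /a/, so it spirantizes to the fricative [z]. /loedendeda/ → loezendeza.

loezendeza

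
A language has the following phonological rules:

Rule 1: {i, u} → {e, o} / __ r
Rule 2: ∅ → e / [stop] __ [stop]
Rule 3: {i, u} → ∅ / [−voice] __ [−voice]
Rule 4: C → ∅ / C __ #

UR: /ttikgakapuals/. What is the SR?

tetkegakapual

Rule 1 (pre-rhotic lowering): no segment meets the environment; /ttikgakapuals/ is unchanged.
Rule 2 (stop-cluster e-epenthesis): /t/ and /t/ form a stop–stop cluster, so [e] is inserted between them. /k/ and /g/ form a stop–stop cluster, so [e] is inserted between them. /ttikgakapuals/ → tetikegakapuals.
Rule 3 (high vowel syncope): /i/ is a high vowel flanked by voiceless consonants /t/ and /k/, so it deletes. /tetikegakapuals/ → tetkegakapuals.
Rule 4 (final cluster simplification): /s/ is the second consonant of a word-final cluster /ls/, so it deletes. /tetkegakapuals/ → tetkegakapual.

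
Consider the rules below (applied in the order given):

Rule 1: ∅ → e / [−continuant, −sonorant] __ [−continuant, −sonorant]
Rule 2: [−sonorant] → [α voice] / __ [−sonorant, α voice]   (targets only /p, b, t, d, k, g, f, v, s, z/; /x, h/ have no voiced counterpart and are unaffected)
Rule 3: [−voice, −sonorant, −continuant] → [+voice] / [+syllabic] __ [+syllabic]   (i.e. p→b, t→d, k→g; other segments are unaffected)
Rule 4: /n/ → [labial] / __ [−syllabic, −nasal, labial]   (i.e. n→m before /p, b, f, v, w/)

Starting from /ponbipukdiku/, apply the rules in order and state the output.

pombibugedigu

Rule 1 (stop-cluster e-epenthesis): /k/ and /d/ form a stop–stop cluster, so [e] is inserted between them. /ponbipukdiku/ → ponbipukediku.
Rule 2 (regressive voicing assimilation): no segment meets the environment; /ponbipukediku/ is unchanged.
Rule 3 (intervocalic voicing): /p/ is a voiceless stop between vowels /i/ and /u/, so it voices to [b]. /k/ is a voiceless stop between vowels /u/ and /e/, so it voices to [g]. /k/ is a voiceless stop between vowels /i/ and /u/, so it voices to [g]. /ponbipukediku/ → ponbibugedigu.
Rule 4 (nasal place assimilation): /n/ precedes the labial consonant /b/, so it assimilates in place to [m]. /ponbibugedigu/ → pombibugedigu.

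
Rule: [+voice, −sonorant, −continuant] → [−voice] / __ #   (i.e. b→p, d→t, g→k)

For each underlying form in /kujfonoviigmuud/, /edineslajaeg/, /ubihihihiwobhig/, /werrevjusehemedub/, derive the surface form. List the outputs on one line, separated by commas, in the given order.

/kujfonoviigmuud/: /d/ is a voiced stop in word-final position, so it devoices to [t]. → [kujfonoviigmuut].
/edineslajaeg/: /g/ is a voiced stop in word-final position, so it devoices to [k]. → [edineslajaek].
/ubihihihiwobhig/: /g/ is a voiced stop in word-final position, so it devoices to [k]. → [ubihihihiwobhik].
/werrevjusehemedub/: /b/ is a voiced stop in word-final position, so it devoices to [p]. → [werrevjusehemedup].

kujfonoviigmuut, edineslajaek, ubihihihiwobhik, werrevjusehemedup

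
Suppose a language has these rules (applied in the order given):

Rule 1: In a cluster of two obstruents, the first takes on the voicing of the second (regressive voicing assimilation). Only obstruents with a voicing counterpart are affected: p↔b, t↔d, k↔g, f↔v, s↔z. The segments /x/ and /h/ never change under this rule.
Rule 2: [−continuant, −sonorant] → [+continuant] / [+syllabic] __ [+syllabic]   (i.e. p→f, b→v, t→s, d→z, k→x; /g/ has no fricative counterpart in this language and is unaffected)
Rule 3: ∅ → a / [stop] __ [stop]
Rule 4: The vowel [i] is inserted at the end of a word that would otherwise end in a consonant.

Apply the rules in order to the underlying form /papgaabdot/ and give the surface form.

Rule 1 (regressive voicing assimilation): /p/ precedes the voiced obstruent /g/, so it voices to [b] by assimilation. /papgaabdot/ → pabgaabdot.
Rule 2 (intervocalic spirantization): no segment meets the environment; /pabgaabdot/ is unchanged.
Rule 3 (stop-cluster a-epenthesis): /b/ and /g/ form a stop–stop cluster, so [a] is inserted between them. /b/ and /d/ form a stop–stop cluster, so [a] is inserted between them. /pabgaabdot/ → pabagaabadot.
Rule 4 (final i-epenthesis): the form ends in the consonant /t/, so [i] is inserted word-finally. /pabagaabadot/ → pabagaabadoti.

pabagaabadoti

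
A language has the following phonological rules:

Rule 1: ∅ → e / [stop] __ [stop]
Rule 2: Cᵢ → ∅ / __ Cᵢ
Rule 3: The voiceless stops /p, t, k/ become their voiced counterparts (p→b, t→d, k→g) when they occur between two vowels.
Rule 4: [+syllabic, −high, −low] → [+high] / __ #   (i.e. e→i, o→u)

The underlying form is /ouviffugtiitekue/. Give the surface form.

ouvifugediidegui

Rule 1 (stop-cluster e-epenthesis): /g/ and /t/ form a stop–stop cluster, so [e] is inserted between them. /ouviffugtiitekue/ → ouviffugetiitekue.
Rule 2 (degemination): /ff/ is a geminate; the first /f/ deletes. /ouviffugetiitekue/ → ouvifugetiitekue.
Rule 3 (intervocalic voicing): /t/ is a voiceless stop between vowels /e/ and /i/, so it voices to [d]. /t/ is a voiceless stop between vowels /i/ and /e/, so it voices to [d]. /k/ is a voiceless stop between vowels /e/ and /u/, so it voices to [g]. /ouvifugetiitekue/ → ouvifugediidegue.
Rule 4 (final vowel raising): /e/ is a mid vowel in word-final position, so it raises to [i]. /ouvifugediidegue/ → ouvifugediidegui.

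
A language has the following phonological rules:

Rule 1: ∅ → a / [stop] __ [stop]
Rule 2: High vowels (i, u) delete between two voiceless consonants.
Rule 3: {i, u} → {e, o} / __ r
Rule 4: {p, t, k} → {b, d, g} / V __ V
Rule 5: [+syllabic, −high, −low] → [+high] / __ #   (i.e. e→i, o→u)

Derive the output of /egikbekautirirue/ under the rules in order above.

Rule 1 (stop-cluster a-epenthesis): /k/ and /b/ form a stop–stop cluster, so [a] is inserted between them. /egikbekautirirue/ → egikabekautirirue.
Rule 2 (high vowel syncope): no segment meets the environment; /egikabekautirirue/ is unchanged.
Rule 3 (pre-rhotic lowering): /i/ is a high vowel immediately before /r/, so it lowers to [e]. /i/ is a high vowel immediately before /r/, so it lowers to [e]. /egikabekautirirue/ → egikabekautererue.
Rule 4 (intervocalic voicing): /k/ is a voiceless stop between vowels /i/ and /a/, so it voices to [g]. /k/ is a voiceless stop between vowels /e/ and /a/, so it voices to [g]. /t/ is a voiceless stop between vowels /u/ and /e/, so it voices to [d]. /egikabekautererue/ → egigabegaudererue.
Rule 5 (final vowel raising): /e/ is a mid vowel in word-final position, so it raises to [i]. /egigabegaudererue/ → egigabegaudererui.

egigabegaudererui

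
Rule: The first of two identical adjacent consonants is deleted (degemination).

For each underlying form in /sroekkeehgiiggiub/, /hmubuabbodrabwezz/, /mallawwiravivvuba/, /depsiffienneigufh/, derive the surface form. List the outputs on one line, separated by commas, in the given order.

sroekeehgiigiub, hmubuabodrabwez, malawiravivuba, depsifieneigufh

/sroekkeehgiiggiub/: /kk/ is a geminate; the first /k/ deletes. /gg/ is a geminate; the first /g/ deletes. → [sroekeehgiigiub].
/hmubuabbodrabwezz/: /bb/ is a geminate; the first /b/ deletes. /zz/ is a geminate; the first /z/ deletes. → [hmubuabodrabwez].
/mallawwiravivvuba/: /ll/ is a geminate; the first /l/ deletes. /ww/ is a geminate; the first /w/ deletes. /vv/ is a geminate; the first /v/ deletes. → [malawiravivuba].
/depsiffienneigufh/: /ff/ is a geminate; the first /f/ deletes. /nn/ is a geminate; the first /n/ deletes. → [depsifieneigufh].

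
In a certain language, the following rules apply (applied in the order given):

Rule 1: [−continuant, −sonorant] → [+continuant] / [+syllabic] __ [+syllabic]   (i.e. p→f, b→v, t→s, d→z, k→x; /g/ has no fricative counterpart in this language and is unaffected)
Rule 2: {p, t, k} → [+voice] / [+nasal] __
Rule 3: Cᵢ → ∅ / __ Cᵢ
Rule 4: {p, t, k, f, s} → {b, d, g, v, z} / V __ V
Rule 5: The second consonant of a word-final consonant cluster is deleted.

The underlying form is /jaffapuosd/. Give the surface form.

javavuos

Rule 1 (intervocalic spirantization): /p/ is a stop between vowels /a/ and /u/, so it spirantizes to the fricative [f]. /jaffapuosd/ → jaffafuosd.
Rule 2 (post-nasal voicing): no segment meets the environment; /jaffafuosd/ is unchanged.
Rule 3 (degemination): /ff/ is a geminate; the first /f/ deletes. /jaffafuosd/ → jafafuosd.
Rule 4 (intervocalic voicing): /f/ is a voiceless obstruent between vowels /a/ and /a/, so it voices to [v]. /f/ is a voiceless obstruent between vowels /a/ and /u/, so it voices to [v]. /jafafuosd/ → javavuosd.
Rule 5 (final cluster simplification): /d/ is the second consonant of a word-final cluster /sd/, so it deletes. /javavuosd/ → javavuos.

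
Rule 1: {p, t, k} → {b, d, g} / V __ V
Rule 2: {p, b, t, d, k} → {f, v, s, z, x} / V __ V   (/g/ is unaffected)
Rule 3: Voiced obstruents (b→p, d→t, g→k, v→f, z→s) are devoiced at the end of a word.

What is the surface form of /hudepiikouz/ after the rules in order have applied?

huzeviigous

Rule 1 (intervocalic voicing): /p/ is a voiceless stop between vowels /e/ and /i/, so it voices to [b]. /k/ is a voiceless stop between vowels /i/ and /o/, so it voices to [g]. /hudepiikouz/ → hudebiigouz.
Rule 2 (intervocalic spirantization): /d/ is a stop between vowels /u/ and /e/, so it spirantizes to the fricative [z]. /b/ is a stop between vowels /e/ and /i/, so it spirantizes to the fricative [v]. /hudebiigouz/ → huzeviigouz.
Rule 3 (final devoicing): /z/ is a voiced obstruent in word-final position, so it devoices to [s]. /huzeviigouz/ → huzeviigous.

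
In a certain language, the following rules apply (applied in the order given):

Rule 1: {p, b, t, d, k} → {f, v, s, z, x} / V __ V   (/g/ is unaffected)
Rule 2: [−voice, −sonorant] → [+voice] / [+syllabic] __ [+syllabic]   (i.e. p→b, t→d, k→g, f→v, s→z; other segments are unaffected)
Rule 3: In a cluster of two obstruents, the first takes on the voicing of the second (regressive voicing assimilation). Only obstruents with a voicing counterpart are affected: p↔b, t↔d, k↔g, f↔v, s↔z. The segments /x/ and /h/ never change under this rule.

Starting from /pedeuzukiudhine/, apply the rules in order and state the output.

pezeuzuxiuthine

Rule 1 (intervocalic spirantization): /d/ is a stop between vowels /e/ and /e/, so it spirantizes to the fricative [z]. /k/ is a stop between vowels /u/ and /i/, so it spirantizes to the fricative [x]. /pedeuzukiudhine/ → pezeuzuxiudhine.
Rule 2 (intervocalic voicing): no segment meets the environment; /pezeuzuxiudhine/ is unchanged.
Rule 3 (regressive voicing assimilation): /d/ precedes the voiceless obstruent /h/, so it devoices to [t] by assimilation. /pezeuzuxiudhine/ → pezeuzuxiuthine.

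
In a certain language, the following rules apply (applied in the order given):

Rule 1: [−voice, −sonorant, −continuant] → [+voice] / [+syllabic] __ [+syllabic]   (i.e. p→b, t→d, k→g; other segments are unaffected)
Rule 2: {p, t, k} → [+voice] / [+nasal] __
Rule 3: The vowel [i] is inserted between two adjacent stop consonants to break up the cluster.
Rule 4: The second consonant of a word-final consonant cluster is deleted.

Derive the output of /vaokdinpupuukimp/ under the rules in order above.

Rule 1 (intervocalic voicing): /p/ is a voiceless stop between vowels /u/ and /u/, so it voices to [b]. /k/ is a voiceless stop between vowels /u/ and /i/, so it voices to [g]. /vaokdinpupuukimp/ → vaokdinpubuugimp.
Rule 2 (post-nasal voicing): /p/ is a voiceless stop immediately after the nasal /n/, so it voices to [b]. /p/ is a voiceless stop immediately after the nasal /m/, so it voices to [b]. /vaokdinpubuugimp/ → vaokdinbubuugimb.
Rule 3 (stop-cluster i-epenthesis): /k/ and /d/ form a stop–stop cluster, so [i] is inserted between them. /vaokdinbubuugimb/ → vaokidinbubuugimb.
Rule 4 (final cluster simplification): /b/ is the second consonant of a word-final cluster /mb/, so it deletes. /vaokidinbubuugimb/ → vaokidinbubuugim.

vaokidinbubuugim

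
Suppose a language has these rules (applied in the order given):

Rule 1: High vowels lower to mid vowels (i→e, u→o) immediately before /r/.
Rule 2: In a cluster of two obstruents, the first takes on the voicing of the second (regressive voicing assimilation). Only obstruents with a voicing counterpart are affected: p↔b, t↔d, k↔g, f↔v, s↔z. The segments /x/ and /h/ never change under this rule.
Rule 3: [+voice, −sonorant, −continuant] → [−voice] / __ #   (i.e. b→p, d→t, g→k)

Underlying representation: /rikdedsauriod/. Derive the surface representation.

rigdetsaoriot

Rule 1 (pre-rhotic lowering): /u/ is a high vowel immediately before /r/, so it lowers to [o]. /rikdedsauriod/ → rikdedsaoriod.
Rule 2 (regressive voicing assimilation): /k/ precedes the voiced obstruent /d/, so it voices to [g] by assimilation. /d/ precedes the voiceless obstruent /s/, so it devoices to [t] by assimilation. /rikdedsaoriod/ → rigdetsaoriod.
Rule 3 (final devoicing): /d/ is a voiced stop in word-final position, so it devoices to [t]. /rigdetsaoriod/ → rigdetsaoriot.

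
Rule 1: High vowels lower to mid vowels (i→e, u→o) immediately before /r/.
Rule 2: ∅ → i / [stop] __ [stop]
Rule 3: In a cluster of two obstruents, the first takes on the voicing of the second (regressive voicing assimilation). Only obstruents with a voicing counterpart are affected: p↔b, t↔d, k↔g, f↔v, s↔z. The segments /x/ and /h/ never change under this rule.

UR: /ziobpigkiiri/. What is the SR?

ziobipigikieri

Rule 1 (pre-rhotic lowering): /i/ is a high vowel immediately before /r/, so it lowers to [e]. /ziobpigkiiri/ → ziobpigkieri.
Rule 2 (stop-cluster i-epenthesis): /b/ and /p/ form a stop–stop cluster, so [i] is inserted between them. /g/ and /k/ form a stop–stop cluster, so [i] is inserted between them. /ziobpigkieri/ → ziobipigikieri.
Rule 3 (regressive voicing assimilation): no segment meets the environment; /ziobipigikieri/ is unchanged.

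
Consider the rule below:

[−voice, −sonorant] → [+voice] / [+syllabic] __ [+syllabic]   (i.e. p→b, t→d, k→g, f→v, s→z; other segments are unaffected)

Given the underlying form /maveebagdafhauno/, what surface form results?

maveebagdafhauno

No segment of /maveebagdafhauno/ meets the structural description of the rule, so the form surfaces unchanged.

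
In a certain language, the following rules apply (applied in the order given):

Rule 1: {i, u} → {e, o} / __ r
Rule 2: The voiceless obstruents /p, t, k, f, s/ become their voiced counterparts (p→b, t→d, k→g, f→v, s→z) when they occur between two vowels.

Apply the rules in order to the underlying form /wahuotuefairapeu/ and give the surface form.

wahuoduevaerabeu

Rule 1 (pre-rhotic lowering): /i/ is a high vowel immediately before /r/, so it lowers to [e]. /wahuotuefairapeu/ → wahuotuefaerapeu.
Rule 2 (intervocalic voicing): /t/ is a voiceless obstruent between vowels /o/ and /u/, so it voices to [d]. /f/ is a voiceless obstruent between vowels /e/ and /a/, so it voices to [v]. /p/ is a voiceless obstruent between vowels /a/ and /e/, so it voices to [b]. /wahuotuefaerapeu/ → wahuoduevaerabeu.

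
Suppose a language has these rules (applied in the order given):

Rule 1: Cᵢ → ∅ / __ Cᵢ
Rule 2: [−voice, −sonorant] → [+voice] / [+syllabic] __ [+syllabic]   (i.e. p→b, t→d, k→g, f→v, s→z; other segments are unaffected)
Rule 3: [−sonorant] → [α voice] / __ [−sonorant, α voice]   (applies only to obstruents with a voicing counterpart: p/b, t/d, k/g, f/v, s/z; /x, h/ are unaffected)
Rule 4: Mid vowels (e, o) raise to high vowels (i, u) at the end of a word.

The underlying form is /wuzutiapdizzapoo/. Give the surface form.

Rule 1 (degemination): /zz/ is a geminate; the first /z/ deletes. /wuzutiapdizzapoo/ → wuzutiapdizapoo.
Rule 2 (intervocalic voicing): /t/ is a voiceless obstruent between vowels /u/ and /i/, so it voices to [d]. /p/ is a voiceless obstruent between vowels /a/ and /o/, so it voices to [b]. /wuzutiapdizapoo/ → wuzudiapdizaboo.
Rule 3 (regressive voicing assimilation): /p/ precedes the voiced obstruent /d/, so it voices to [b] by assimilation. /wuzudiapdizaboo/ → wuzudiabdizaboo.
Rule 4 (final vowel raising): /o/ is a mid vowel in word-final position, so it raises to [u]. /wuzudiabdizaboo/ → wuzudiabdizabou.

wuzudiabdizabou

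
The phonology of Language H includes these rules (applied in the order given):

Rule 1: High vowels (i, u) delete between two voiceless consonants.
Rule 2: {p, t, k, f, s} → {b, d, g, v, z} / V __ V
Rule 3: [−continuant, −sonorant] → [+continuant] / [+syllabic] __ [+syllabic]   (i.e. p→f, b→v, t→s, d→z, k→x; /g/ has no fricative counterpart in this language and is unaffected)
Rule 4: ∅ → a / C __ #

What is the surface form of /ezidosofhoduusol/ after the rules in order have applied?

Rule 1 (high vowel syncope): no segment meets the environment; /ezidosofhoduusol/ is unchanged.
Rule 2 (intervocalic voicing): /s/ is a voiceless obstruent between vowels /o/ and /o/, so it voices to [z]. /s/ is a voiceless obstruent between vowels /u/ and /o/, so it voices to [z]. /ezidosofhoduusol/ → ezidozofhoduuzol.
Rule 3 (intervocalic spirantization): /d/ is a stop between vowels /i/ and /o/, so it spirantizes to the fricative [z]. /d/ is a stop between vowels /o/ and /u/, so it spirantizes to the fricative [z]. /ezidozofhoduuzol/ → ezizozofhozuuzol.
Rule 4 (final a-epenthesis): the form ends in the consonant /l/, so [a] is inserted word-finally. /ezizozofhozuuzol/ → ezizozofhozuuzola.

ezizozofhozuuzola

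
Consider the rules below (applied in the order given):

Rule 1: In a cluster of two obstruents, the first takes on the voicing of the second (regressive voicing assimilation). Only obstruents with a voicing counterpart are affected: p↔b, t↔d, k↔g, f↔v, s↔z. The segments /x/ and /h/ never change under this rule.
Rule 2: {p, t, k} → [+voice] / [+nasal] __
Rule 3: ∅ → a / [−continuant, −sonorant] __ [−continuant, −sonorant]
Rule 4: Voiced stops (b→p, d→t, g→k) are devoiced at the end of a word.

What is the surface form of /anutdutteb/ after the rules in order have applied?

Rule 1 (regressive voicing assimilation): /t/ precedes the voiced obstruent /d/, so it voices to [d] by assimilation. /anutdutteb/ → anuddutteb.
Rule 2 (post-nasal voicing): no segment meets the environment; /anuddutteb/ is unchanged.
Rule 3 (stop-cluster a-epenthesis): /d/ and /d/ form a stop–stop cluster, so [a] is inserted between them. /t/ and /t/ form a stop–stop cluster, so [a] is inserted between them. /anuddutteb/ → anudadutateb.
Rule 4 (final devoicing): /b/ is a voiced stop in word-final position, so it devoices to [p]. /anudadutateb/ → anudadutatep.

anudadutatep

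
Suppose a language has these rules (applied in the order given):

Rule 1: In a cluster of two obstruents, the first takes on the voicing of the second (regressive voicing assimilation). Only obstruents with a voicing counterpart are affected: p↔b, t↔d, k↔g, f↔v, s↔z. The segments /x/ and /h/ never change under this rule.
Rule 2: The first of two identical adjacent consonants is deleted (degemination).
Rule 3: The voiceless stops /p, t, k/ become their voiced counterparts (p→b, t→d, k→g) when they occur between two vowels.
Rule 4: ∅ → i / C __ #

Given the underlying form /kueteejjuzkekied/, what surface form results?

Rule 1 (regressive voicing assimilation): /z/ precedes the voiceless obstruent /k/, so it devoices to [s] by assimilation. /kueteejjuzkekied/ → kueteejjuskekied.
Rule 2 (degemination): /jj/ is a geminate; the first /j/ deletes. /kueteejjuskekied/ → kueteejuskekied.
Rule 3 (intervocalic voicing): /t/ is a voiceless stop between vowels /e/ and /e/, so it voices to [d]. /k/ is a voiceless stop between vowels /e/ and /i/, so it voices to [g]. /kueteejuskekied/ → kuedeejuskegied.
Rule 4 (final i-epenthesis): the form ends in the consonant /d/, so [i] is inserted word-finally. /kuedeejuskegied/ → kuedeejuskegiedi.

kuedeejuskegiedi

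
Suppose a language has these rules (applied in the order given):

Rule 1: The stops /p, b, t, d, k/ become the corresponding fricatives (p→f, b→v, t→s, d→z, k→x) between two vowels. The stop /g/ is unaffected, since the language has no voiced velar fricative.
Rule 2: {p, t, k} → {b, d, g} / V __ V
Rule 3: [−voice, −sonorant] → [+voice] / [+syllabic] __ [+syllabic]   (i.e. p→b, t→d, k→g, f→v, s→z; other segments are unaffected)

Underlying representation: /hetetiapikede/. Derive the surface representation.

hezeziavixeze

Rule 1 (intervocalic spirantization): /t/ is a stop between vowels /e/ and /e/, so it spirantizes to the fricative [s]. /t/ is a stop between vowels /e/ and /i/, so it spirantizes to the fricative [s]. /p/ is a stop between vowels /a/ and /i/, so it spirantizes to the fricative [f]. /k/ is a stop between vowels /i/ and /e/, so it spirantizes to the fricative [x]. /d/ is a stop between vowels /e/ and /e/, so it spirantizes to the fricative [z]. /hetetiapikede/ → hesesiafixeze.
Rule 2 (intervocalic voicing): no segment meets the environment; /hesesiafixeze/ is unchanged.
Rule 3 (intervocalic voicing): /s/ is a voiceless obstruent between vowels /e/ and /e/, so it voices to [z]. /s/ is a voiceless obstruent between vowels /e/ and /i/, so it voices to [z]. /f/ is a voiceless obstruent between vowels /a/ and /i/, so it voices to [v]. /hesesiafixeze/ → hezeziavixeze.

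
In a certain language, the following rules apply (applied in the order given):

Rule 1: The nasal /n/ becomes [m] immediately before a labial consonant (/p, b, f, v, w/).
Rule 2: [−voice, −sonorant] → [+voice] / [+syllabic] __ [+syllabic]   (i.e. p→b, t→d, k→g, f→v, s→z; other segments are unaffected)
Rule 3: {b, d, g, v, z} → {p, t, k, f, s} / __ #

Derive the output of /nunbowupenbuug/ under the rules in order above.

Rule 1 (nasal place assimilation): /n/ precedes the labial consonant /b/, so it assimilates in place to [m]. /n/ precedes the labial consonant /b/, so it assimilates in place to [m]. /nunbowupenbuug/ → numbowupembuug.
Rule 2 (intervocalic voicing): /p/ is a voiceless obstruent between vowels /u/ and /e/, so it voices to [b]. /numbowupembuug/ → numbowubembuug.
Rule 3 (final devoicing): /g/ is a voiced obstruent in word-final position, so it devoices to [k]. /numbowubembuug/ → numbowubembuuk.

numbowubembuuk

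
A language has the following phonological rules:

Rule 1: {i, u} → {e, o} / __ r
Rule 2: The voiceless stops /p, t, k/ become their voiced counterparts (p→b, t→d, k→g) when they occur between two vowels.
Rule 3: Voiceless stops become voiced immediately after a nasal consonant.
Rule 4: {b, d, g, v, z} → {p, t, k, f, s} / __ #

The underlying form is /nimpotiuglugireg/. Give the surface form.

Rule 1 (pre-rhotic lowering): /i/ is a high vowel immediately before /r/, so it lowers to [e]. /nimpotiuglugireg/ → nimpotiuglugereg.
Rule 2 (intervocalic voicing): /t/ is a voiceless stop between vowels /o/ and /i/, so it voices to [d]. /nimpotiuglugereg/ → nimpodiuglugereg.
Rule 3 (post-nasal voicing): /p/ is a voiceless stop immediately after the nasal /m/, so it voices to [b]. /nimpodiuglugereg/ → nimbodiuglugereg.
Rule 4 (final devoicing): /g/ is a voiced obstruent in word-final position, so it devoices to [k]. /nimbodiuglugereg/ → nimbodiuglugerek.

nimbodiuglugerek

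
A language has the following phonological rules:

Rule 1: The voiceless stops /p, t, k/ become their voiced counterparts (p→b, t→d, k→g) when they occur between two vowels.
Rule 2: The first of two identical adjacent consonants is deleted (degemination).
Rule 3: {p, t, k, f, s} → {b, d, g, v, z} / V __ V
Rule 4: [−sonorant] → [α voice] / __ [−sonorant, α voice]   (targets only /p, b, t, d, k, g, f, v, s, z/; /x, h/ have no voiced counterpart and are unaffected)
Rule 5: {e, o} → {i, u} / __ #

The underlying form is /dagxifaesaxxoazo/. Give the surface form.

Rule 1 (intervocalic voicing): no segment meets the environment; /dagxifaesaxxoazo/ is unchanged.
Rule 2 (degemination): /xx/ is a geminate; the first /x/ deletes. /dagxifaesaxxoazo/ → dagxifaesaxoazo.
Rule 3 (intervocalic voicing): /f/ is a voiceless obstruent between vowels /i/ and /a/, so it voices to [v]. /s/ is a voiceless obstruent between vowels /e/ and /a/, so it voices to [z]. /dagxifaesaxoazo/ → dagxivaezaxoazo.
Rule 4 (regressive voicing assimilation): /g/ precedes the voiceless obstruent /x/, so it devoices to [k] by assimilation. /dagxivaezaxoazo/ → dakxivaezaxoazo.
Rule 5 (final vowel raising): /o/ is a mid vowel in word-final position, so it raises to [u]. /dakxivaezaxoazo/ → dakxivaezaxoazu.

dakxivaezaxoazu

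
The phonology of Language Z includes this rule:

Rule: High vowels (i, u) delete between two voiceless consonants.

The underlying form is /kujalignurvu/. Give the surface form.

No segment of /kujalignurvu/ meets the structural description of the rule, so the form surfaces unchanged.

kujalignurvu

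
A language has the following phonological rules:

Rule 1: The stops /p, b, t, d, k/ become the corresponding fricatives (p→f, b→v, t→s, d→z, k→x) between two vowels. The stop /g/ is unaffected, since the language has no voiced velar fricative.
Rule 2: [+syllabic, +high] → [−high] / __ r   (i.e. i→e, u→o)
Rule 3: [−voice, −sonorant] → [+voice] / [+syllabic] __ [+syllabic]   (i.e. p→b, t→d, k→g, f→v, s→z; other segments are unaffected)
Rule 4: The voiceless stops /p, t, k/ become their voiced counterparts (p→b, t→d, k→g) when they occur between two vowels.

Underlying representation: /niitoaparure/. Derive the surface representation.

Rule 1 (intervocalic spirantization): /t/ is a stop between vowels /i/ and /o/, so it spirantizes to the fricative [s]. /p/ is a stop between vowels /a/ and /a/, so it spirantizes to the fricative [f]. /niitoaparure/ → niisoafarure.
Rule 2 (pre-rhotic lowering): /u/ is a high vowel immediately before /r/, so it lowers to [o]. /niisoafarure/ → niisoafarore.
Rule 3 (intervocalic voicing): /s/ is a voiceless obstruent between vowels /i/ and /o/, so it voices to [z]. /f/ is a voiceless obstruent between vowels /a/ and /a/, so it voices to [v]. /niisoafarore/ → niizoavarore.
Rule 4 (intervocalic voicing): no segment meets the environment; /niizoavarore/ is unchanged.

niizoavarore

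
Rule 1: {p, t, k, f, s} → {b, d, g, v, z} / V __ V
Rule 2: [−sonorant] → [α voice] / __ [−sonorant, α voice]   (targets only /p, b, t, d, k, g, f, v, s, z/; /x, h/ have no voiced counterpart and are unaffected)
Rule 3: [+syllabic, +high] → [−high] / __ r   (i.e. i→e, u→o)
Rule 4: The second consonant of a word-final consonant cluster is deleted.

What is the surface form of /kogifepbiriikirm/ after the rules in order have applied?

kogivebberiiger

Rule 1 (intervocalic voicing): /f/ is a voiceless obstruent between vowels /i/ and /e/, so it voices to [v]. /k/ is a voiceless obstruent between vowels /i/ and /i/, so it voices to [g]. /kogifepbiriikirm/ → kogivepbiriigirm.
Rule 2 (regressive voicing assimilation): /p/ precedes the voiced obstruent /b/, so it voices to [b] by assimilation. /kogivepbiriigirm/ → kogivebbiriigirm.
Rule 3 (pre-rhotic lowering): /i/ is a high vowel immediately before /r/, so it lowers to [e]. /i/ is a high vowel immediately before /r/, so it lowers to [e]. /kogivebbiriigirm/ → kogivebberiigerm.
Rule 4 (final cluster simplification): /m/ is the second consonant of a word-final cluster /rm/, so it deletes. /kogivebberiigerm/ → kogivebberiiger.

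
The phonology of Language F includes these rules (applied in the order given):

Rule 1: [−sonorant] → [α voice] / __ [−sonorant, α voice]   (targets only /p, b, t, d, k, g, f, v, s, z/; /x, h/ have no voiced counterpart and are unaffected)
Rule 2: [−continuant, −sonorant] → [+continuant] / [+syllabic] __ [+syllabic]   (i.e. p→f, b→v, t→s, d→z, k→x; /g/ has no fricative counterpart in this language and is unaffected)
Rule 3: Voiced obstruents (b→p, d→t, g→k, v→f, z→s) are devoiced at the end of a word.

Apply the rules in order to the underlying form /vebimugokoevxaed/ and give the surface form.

vevimugoxoefxaet

Rule 1 (regressive voicing assimilation): /v/ precedes the voiceless obstruent /x/, so it devoices to [f] by assimilation. /vebimugokoevxaed/ → vebimugokoefxaed.
Rule 2 (intervocalic spirantization): /b/ is a stop between vowels /e/ and /i/, so it spirantizes to the fricative [v]. /k/ is a stop between vowels /o/ and /o/, so it spirantizes to the fricative [x]. /vebimugokoefxaed/ → vevimugoxoefxaed.
Rule 3 (final devoicing): /d/ is a voiced obstruent in word-final position, so it devoices to [t]. /vevimugoxoefxaed/ → vevimugoxoefxaet.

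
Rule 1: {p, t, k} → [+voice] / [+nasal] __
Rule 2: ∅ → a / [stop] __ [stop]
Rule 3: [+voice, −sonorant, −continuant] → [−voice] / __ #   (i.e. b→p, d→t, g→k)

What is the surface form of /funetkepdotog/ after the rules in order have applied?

Rule 1 (post-nasal voicing): no segment meets the environment; /funetkepdotog/ is unchanged.
Rule 2 (stop-cluster a-epenthesis): /t/ and /k/ form a stop–stop cluster, so [a] is inserted between them. /p/ and /d/ form a stop–stop cluster, so [a] is inserted between them. /funetkepdotog/ → funetakepadotog.
Rule 3 (final devoicing): /g/ is a voiced stop in word-final position, so it devoices to [k]. /funetakepadotog/ → funetakepadotok.

funetakepadotok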